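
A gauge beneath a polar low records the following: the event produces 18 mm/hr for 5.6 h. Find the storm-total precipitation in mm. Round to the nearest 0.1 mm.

Total = Σ Rᵢ Δtᵢ = 18 × 5.6
      = 100.8 = 100.8 mm.

total ≈ 100.8 mm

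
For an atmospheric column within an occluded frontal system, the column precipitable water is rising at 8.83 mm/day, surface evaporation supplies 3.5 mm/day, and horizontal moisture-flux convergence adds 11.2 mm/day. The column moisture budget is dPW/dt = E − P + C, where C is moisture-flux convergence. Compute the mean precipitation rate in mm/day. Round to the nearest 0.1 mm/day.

P ≈ 5.9 mm/day

dPW/dt = +8.83 mm/day.
P = E + C − dPW/dt = 3.5 + (11.2) − (+8.83) = 5.9 mm/day.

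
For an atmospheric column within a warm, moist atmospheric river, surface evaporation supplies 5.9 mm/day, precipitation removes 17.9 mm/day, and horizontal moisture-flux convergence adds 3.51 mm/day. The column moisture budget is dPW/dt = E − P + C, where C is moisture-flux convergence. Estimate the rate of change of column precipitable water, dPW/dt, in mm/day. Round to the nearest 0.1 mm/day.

dPW/dt = E − P + C = 5.9 − 17.9 + (3.51) = -8.5 mm/day.

dPW/dt ≈ -8.5 mm/day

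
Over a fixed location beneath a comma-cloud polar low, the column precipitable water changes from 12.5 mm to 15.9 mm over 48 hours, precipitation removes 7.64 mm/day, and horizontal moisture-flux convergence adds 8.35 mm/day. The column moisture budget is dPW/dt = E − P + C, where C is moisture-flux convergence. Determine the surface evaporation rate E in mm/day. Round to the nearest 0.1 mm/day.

dPW/dt = (15.9 − 12.5) mm / (48/24 day) = +1.700 mm/day.
E = dPW/dt + P − C = (+1.700) + 7.64 − (8.35) = 1.0 mm/day.

E ≈ 1.0 mm/day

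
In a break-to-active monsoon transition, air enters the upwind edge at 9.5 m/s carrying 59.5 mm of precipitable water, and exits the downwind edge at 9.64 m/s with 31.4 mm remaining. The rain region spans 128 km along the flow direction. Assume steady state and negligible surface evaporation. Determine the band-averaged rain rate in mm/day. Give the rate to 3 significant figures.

R ≈ 177 mm/day

Column moisture flux per unit crosswind length is F = V × PW.
Inflow: F_in = 9.5 × 59.5 = 565.25 mm·m/s
Outflow: F_out = 9.64 × 31.4 = 302.696 mm·m/s
Steady-state rate R = (F_in − F_out)/L = (565.25 − 302.696) / 128000 m = 2.051e-03 mm/s.
R = 2.051e-03 × 3600 × 24 = 177 mm/day.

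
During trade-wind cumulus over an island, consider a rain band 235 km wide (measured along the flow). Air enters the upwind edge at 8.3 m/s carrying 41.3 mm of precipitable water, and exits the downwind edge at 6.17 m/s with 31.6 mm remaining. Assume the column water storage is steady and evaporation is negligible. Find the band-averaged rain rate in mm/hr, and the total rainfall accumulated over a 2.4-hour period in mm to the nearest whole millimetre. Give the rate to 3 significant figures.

R ≈ 2.26 mm/hr; total ≈ 5 mm

Column moisture flux per unit crosswind length is F = V × PW.
Inflow: F_in = 8.3 × 41.3 = 342.79 mm·m/s
Outflow: F_out = 6.17 × 31.6 = 194.972 mm·m/s
Steady-state rate R = (F_in − F_out)/L = (342.79 − 194.972) / 235000 m = 6.290e-04 mm/s.
R = 6.290e-04 × 3600 = 2.26 mm/hr.
Over 2.4 h: total = 2.26 × 2.4 = 5.424 ≈ 5 mm.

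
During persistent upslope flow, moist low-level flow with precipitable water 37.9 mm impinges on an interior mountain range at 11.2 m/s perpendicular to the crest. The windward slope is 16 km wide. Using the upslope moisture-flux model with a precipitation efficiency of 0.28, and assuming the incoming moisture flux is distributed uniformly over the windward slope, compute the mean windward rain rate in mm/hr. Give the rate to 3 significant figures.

R ≈ 26.7 mm/hr

Incoming column moisture flux per unit ridge length: F = V × PW = 11.2 × 37.9 = 424.48 mm·m/s.
Spread over the 16 km slope with efficiency ε = 0.28: R = ε·F/W = 0.28 × 424.48 / 16000 m = 7.428e-03 mm/s.
R = 7.428e-03 × 3600 = 26.7 mm/hr.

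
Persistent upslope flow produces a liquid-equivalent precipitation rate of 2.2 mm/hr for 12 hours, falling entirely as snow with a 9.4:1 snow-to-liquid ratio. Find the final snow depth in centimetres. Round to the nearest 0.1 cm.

Liquid-equivalent depth = 2.2 × 12 = 26.4 mm.
Snow depth = 26.4 mm × 9.4 = 248.16 mm = 24.8 cm.

snow depth ≈ 24.8 cm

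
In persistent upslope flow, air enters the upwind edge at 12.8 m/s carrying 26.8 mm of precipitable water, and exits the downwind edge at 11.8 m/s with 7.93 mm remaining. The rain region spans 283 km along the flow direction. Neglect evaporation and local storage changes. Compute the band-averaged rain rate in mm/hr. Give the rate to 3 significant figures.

Column moisture flux per unit crosswind length is F = V × PW.
Inflow: F_in = 12.8 × 26.8 = 343.04 mm·m/s
Outflow: F_out = 11.8 × 7.93 = 93.574 mm·m/s
Steady-state rate R = (F_in − F_out)/L = (343.04 − 93.574) / 283000 m = 8.815e-04 mm/s.
R = 8.815e-04 × 3600 = 3.17 mm/hr.

R ≈ 3.17 mm/hr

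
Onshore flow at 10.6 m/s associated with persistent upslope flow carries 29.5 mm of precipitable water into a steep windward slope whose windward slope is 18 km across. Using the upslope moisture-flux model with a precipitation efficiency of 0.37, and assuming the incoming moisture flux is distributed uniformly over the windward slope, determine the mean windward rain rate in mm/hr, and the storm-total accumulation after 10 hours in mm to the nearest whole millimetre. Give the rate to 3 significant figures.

Incoming column moisture flux per unit ridge length: F = V × PW = 10.6 × 29.5 = 312.7 mm·m/s.
Spread over the 18 km slope with efficiency ε = 0.37: R = ε·F/W = 0.37 × 312.7 / 18000 m = 6.428e-03 mm/s.
R = 6.428e-03 × 3600 = 23.1 mm/hr.
Over 10 h: total = 23.1 × 10 = 231 mm.

R ≈ 23.1 mm/hr; total ≈ 231 mm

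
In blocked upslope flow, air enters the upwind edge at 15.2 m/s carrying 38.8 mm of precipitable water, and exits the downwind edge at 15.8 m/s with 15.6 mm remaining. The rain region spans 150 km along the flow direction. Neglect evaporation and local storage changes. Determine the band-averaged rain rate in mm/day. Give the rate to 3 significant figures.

Column moisture flux per unit crosswind length is F = V × PW.
Inflow: F_in = 15.2 × 38.8 = 589.76 mm·m/s
Outflow: F_out = 15.8 × 15.6 = 246.48 mm·m/s
Steady-state rate R = (F_in − F_out)/L = (589.76 − 246.48) / 150000 m = 2.289e-03 mm/s.
R = 2.289e-03 × 3600 × 24 = 198 mm/day.

R ≈ 198 mm/day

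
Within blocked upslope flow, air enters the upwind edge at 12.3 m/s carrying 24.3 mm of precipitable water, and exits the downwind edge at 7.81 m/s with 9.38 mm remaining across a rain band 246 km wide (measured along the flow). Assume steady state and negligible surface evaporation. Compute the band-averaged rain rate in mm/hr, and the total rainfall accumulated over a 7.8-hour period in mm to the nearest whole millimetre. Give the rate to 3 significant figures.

Column moisture flux per unit crosswind length is F = V × PW.
Inflow: F_in = 12.3 × 24.3 = 298.89 mm·m/s
Outflow: F_out = 7.81 × 9.38 = 73.2578 mm·m/s
Steady-state rate R = (F_in − F_out)/L = (298.89 − 73.2578) / 246000 m = 9.172e-04 mm/s.
R = 9.172e-04 × 3600 = 3.30 mm/hr.
Over 7.8 h: total = 3.30 × 7.8 = 25.74 ≈ 26 mm.

R ≈ 3.30 mm/hr; total ≈ 26 mm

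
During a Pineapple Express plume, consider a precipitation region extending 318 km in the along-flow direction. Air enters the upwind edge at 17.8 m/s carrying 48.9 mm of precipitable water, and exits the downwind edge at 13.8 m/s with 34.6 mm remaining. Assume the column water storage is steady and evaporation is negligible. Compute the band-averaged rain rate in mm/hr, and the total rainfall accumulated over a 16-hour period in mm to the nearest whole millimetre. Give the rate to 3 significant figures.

R ≈ 4.45 mm/hr; total ≈ 71 mm

Column moisture flux per unit crosswind length is F = V × PW.
Inflow: F_in = 17.8 × 48.9 = 870.42 mm·m/s
Outflow: F_out = 13.8 × 34.6 = 477.48 mm·m/s
Steady-state rate R = (F_in − F_out)/L = (870.42 − 477.48) / 318000 m = 1.236e-03 mm/s.
R = 1.236e-03 × 3600 = 4.45 mm/hr.
Over 16 h: total = 4.45 × 16 = 71.2 ≈ 71 mm.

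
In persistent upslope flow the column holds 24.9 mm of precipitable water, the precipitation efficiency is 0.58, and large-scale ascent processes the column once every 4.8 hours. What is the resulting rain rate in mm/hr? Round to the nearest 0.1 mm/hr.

Each overturning extracts ε × PW = 0.58 × 24.9 = 14.442 mm.
Rate = ε·PW / τ = 14.442 / 4.8 h = 3.0 mm/hr.

R ≈ 3.0 mm/hr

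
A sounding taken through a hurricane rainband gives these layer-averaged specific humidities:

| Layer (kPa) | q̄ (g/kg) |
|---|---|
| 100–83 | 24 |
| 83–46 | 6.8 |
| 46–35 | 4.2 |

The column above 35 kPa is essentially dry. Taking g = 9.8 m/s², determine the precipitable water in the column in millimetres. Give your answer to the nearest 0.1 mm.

Precipitable water is the column-integrated vapour mass per unit area: PW = (1/g) Σ q̄ Δp, with q in kg/kg and Δp in Pa (1 kg/m² of water = 1 mm).
Layer 100–83 kPa: Δp = 170 hPa = 17000 Pa, q̄ = 0.024 kg/kg → 0.024 × 17000 / 9.8 = 41.63 mm
Layer 83–46 kPa: Δp = 370 hPa = 37000 Pa, q̄ = 0.0068 kg/kg → 0.0068 × 37000 / 9.8 = 25.67 mm
Layer 46–35 kPa: Δp = 110 hPa = 11000 Pa, q̄ = 0.0042 kg/kg → 0.0042 × 11000 / 9.8 = 4.71 mm
PW = 41.63 + 25.67 + 4.71 = 72.01 ≈ 72.0 mm.

PW ≈ 72.0 mm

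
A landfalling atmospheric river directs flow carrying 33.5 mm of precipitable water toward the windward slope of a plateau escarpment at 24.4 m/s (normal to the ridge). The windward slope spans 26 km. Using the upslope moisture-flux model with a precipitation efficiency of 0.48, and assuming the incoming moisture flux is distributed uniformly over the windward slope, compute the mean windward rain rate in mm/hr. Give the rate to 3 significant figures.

Incoming column moisture flux per unit ridge length: F = V × PW = 24.4 × 33.5 = 817.4 mm·m/s.
Spread over the 26 km slope with efficiency ε = 0.48: R = ε·F/W = 0.48 × 817.4 / 26000 m = 1.509e-02 mm/s.
R = 1.509e-02 × 3600 = 54.3 mm/hr.

R ≈ 54.3 mm/hr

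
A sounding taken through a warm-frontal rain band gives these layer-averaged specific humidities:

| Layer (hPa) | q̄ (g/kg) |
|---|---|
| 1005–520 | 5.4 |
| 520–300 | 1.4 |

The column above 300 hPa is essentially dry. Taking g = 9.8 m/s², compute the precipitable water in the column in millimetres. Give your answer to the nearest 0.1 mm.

PW ≈ 29.9 mm

Precipitable water is the column-integrated vapour mass per unit area: PW = (1/g) Σ q̄ Δp, with q in kg/kg and Δp in Pa (1 kg/m² of water = 1 mm).
Layer 1005–520 hPa: Δp = 485 hPa = 48500 Pa, q̄ = 0.0054 kg/kg → 0.0054 × 48500 / 9.8 = 26.72 mm
Layer 520–300 hPa: Δp = 220 hPa = 22000 Pa, q̄ = 0.0014 kg/kg → 0.0014 × 22000 / 9.8 = 3.14 mm
PW = 26.72 + 3.14 = 29.86 ≈ 29.9 mm.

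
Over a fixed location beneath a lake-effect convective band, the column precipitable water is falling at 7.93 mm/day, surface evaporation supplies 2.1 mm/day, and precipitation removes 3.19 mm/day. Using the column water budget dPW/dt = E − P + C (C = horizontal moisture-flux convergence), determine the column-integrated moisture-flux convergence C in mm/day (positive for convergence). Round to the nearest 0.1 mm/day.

C ≈ -6.8 mm/day

dPW/dt = -7.93 mm/day.
C = dPW/dt − E + P = (-7.93) − 2.1 + 3.19 = -6.8 mm/day.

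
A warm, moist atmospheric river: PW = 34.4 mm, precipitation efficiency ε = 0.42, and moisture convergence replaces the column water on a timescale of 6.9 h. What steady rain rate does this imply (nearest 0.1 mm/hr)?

R ≈ 2.1 mm/hr

Each overturning extracts ε × PW = 0.42 × 34.4 = 14.448 mm.
Rate = ε·PW / τ = 14.448 / 6.9 h = 2.1 mm/hr.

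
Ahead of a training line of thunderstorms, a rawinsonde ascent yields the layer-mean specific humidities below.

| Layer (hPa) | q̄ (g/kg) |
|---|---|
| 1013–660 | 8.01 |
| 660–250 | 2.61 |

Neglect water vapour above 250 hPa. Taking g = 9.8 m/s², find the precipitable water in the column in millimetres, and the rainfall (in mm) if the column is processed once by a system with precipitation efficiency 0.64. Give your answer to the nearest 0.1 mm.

PW ≈ 39.8 mm; rainfall ≈ 25.5 mm

Precipitable water is the column-integrated vapour mass per unit area: PW = (1/g) Σ q̄ Δp, with q in kg/kg and Δp in Pa (1 kg/m² of water = 1 mm).
Layer 1013–660 hPa: Δp = 353 hPa = 35300 Pa, q̄ = 0.00801 kg/kg → 0.00801 × 35300 / 9.8 = 28.85 mm
Layer 660–250 hPa: Δp = 410 hPa = 41000 Pa, q̄ = 0.00261 kg/kg → 0.00261 × 41000 / 9.8 = 10.92 mm
PW = 28.85 + 10.92 = 39.77 ≈ 39.8 mm.
Rainfall = ε × PW = 0.64 × 39.8 = 25.5 mm.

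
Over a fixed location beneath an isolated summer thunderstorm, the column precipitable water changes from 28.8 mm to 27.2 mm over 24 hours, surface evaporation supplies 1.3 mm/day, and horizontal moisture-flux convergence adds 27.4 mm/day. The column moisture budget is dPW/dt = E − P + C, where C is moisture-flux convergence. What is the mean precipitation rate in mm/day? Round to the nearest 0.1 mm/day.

dPW/dt = (27.2 − 28.8) mm / (24/24 day) = -1.600 mm/day.
P = E + C − dPW/dt = 1.3 + (27.4) − (-1.600) = 30.3 mm/day.

P ≈ 30.3 mm/day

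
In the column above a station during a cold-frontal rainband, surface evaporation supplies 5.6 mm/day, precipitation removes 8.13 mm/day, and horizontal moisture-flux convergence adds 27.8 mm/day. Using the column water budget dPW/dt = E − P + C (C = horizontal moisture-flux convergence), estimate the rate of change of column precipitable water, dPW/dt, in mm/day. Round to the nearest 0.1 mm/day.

dPW/dt = E − P + C = 5.6 − 8.13 + (27.8) = 25.3 mm/day.

dPW/dt ≈ 25.3 mm/day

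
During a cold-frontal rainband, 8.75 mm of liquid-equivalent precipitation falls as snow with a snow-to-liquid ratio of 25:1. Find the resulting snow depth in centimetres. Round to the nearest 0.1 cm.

snow depth ≈ 21.9 cm

Snow depth = liquid × ratio = 8.75 mm × 25 = 218.75 mm = 21.9 cm.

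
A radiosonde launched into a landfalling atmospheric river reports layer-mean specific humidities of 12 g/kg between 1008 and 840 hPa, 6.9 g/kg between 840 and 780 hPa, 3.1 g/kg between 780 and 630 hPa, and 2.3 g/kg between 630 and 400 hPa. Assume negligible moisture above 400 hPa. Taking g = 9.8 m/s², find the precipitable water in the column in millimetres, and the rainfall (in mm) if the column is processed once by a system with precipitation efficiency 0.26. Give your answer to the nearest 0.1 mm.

PW ≈ 34.9 mm; rainfall ≈ 9.1 mm

Precipitable water is the column-integrated vapour mass per unit area: PW = (1/g) Σ q̄ Δp, with q in kg/kg and Δp in Pa (1 kg/m² of water = 1 mm).
Layer 1008–840 hPa: Δp = 168 hPa = 16800 Pa, q̄ = 0.012 kg/kg → 0.012 × 16800 / 9.8 = 20.57 mm
Layer 840–780 hPa: Δp = 60 hPa = 6000 Pa, q̄ = 0.0069 kg/kg → 0.0069 × 6000 / 9.8 = 4.22 mm
Layer 780–630 hPa: Δp = 150 hPa = 15000 Pa, q̄ = 0.0031 kg/kg → 0.0031 × 15000 / 9.8 = 4.74 mm
Layer 630–400 hPa: Δp = 230 hPa = 23000 Pa, q̄ = 0.0023 kg/kg → 0.0023 × 23000 / 9.8 = 5.40 mm
PW = 20.57 + 4.22 + 4.74 + 5.40 = 34.93 ≈ 34.9 mm.
Rainfall = ε × PW = 0.26 × 34.9 = 9.1 mm.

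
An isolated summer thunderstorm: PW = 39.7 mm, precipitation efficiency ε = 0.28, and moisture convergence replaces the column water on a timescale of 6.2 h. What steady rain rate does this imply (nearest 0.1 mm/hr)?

Each overturning extracts ε × PW = 0.28 × 39.7 = 11.116 mm.
Rate = ε·PW / τ = 11.116 / 6.2 h = 1.8 mm/hr.

R ≈ 1.8 mm/hr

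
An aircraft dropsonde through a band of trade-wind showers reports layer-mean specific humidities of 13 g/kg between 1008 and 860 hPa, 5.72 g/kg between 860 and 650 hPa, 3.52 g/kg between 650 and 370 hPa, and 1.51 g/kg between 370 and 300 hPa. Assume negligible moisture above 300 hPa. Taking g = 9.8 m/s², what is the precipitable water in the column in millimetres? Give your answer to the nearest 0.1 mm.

Precipitable water is the column-integrated vapour mass per unit area: PW = (1/g) Σ q̄ Δp, with q in kg/kg and Δp in Pa (1 kg/m² of water = 1 mm).
Layer 1008–860 hPa: Δp = 148 hPa = 14800 Pa, q̄ = 0.013 kg/kg → 0.013 × 14800 / 9.8 = 19.63 mm
Layer 860–650 hPa: Δp = 210 hPa = 21000 Pa, q̄ = 0.00572 kg/kg → 0.00572 × 21000 / 9.8 = 12.26 mm
Layer 650–370 hPa: Δp = 280 hPa = 28000 Pa, q̄ = 0.00352 kg/kg → 0.00352 × 28000 / 9.8 = 10.06 mm
Layer 370–300 hPa: Δp = 70 hPa = 7000 Pa, q̄ = 0.00151 kg/kg → 0.00151 × 7000 / 9.8 = 1.08 mm
PW = 19.63 + 12.26 + 10.06 + 1.08 = 43.03 ≈ 43.0 mm.

PW ≈ 43.0 mm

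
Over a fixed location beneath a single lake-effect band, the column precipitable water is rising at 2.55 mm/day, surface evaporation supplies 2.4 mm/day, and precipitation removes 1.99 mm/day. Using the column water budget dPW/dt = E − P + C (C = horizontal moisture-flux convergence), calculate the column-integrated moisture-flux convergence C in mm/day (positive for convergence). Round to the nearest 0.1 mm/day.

dPW/dt = +2.55 mm/day.
C = dPW/dt − E + P = (+2.55) − 2.4 + 1.99 = 2.1 mm/day.

C ≈ 2.1 mm/day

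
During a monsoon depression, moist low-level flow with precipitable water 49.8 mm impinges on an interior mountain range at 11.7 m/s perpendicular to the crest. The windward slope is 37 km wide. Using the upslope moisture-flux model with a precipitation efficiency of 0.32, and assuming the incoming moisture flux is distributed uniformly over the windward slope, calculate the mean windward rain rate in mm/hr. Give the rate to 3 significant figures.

Incoming column moisture flux per unit ridge length: F = V × PW = 11.7 × 49.8 = 582.66 mm·m/s.
Spread over the 37 km slope with efficiency ε = 0.32: R = ε·F/W = 0.32 × 582.66 / 37000 m = 5.039e-03 mm/s.
R = 5.039e-03 × 3600 = 18.1 mm/hr.

R ≈ 18.1 mm/hr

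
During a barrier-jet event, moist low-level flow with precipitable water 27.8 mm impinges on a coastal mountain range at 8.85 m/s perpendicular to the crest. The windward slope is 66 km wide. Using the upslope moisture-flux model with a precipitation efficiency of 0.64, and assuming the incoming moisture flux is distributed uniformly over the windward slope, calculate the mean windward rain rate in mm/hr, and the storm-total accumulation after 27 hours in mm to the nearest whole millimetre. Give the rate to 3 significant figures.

Incoming column moisture flux per unit ridge length: F = V × PW = 8.85 × 27.8 = 246.03 mm·m/s.
Spread over the 66 km slope with efficiency ε = 0.64: R = ε·F/W = 0.64 × 246.03 / 66000 m = 2.386e-03 mm/s.
R = 2.386e-03 × 3600 = 8.59 mm/hr.
Over 27 h: total = 8.59 × 27 = 231.93 ≈ 232 mm.

R ≈ 8.59 mm/hr; total ≈ 232 mm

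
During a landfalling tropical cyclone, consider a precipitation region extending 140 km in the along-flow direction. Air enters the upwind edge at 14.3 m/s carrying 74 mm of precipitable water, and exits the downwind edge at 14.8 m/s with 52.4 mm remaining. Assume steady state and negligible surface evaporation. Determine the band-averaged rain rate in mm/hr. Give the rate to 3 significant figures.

Column moisture flux per unit crosswind length is F = V × PW.
Inflow: F_in = 14.3 × 74 = 1058.2 mm·m/s
Outflow: F_out = 14.8 × 52.4 = 775.52 mm·m/s
Steady-state rate R = (F_in − F_out)/L = (1058.2 − 775.52) / 140000 m = 2.019e-03 mm/s.
R = 2.019e-03 × 3600 = 7.27 mm/hr.

R ≈ 7.27 mm/hr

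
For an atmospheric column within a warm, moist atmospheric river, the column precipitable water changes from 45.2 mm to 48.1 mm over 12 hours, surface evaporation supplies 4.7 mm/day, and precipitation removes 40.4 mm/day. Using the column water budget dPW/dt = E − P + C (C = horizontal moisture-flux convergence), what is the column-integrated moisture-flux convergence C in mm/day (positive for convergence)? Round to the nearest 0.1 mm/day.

C ≈ 41.5 mm/day

dPW/dt = (48.1 − 45.2) mm / (12/24 day) = +5.800 mm/day.
C = dPW/dt − E + P = (+5.800) − 4.7 + 40.4 = 41.5 mm/day.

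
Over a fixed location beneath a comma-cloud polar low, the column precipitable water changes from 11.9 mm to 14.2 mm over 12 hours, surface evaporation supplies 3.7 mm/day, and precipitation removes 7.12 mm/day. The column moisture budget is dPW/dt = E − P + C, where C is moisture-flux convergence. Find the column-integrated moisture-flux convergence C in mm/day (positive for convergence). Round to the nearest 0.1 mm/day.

dPW/dt = (14.2 − 11.9) mm / (12/24 day) = +4.600 mm/day.
C = dPW/dt − E + P = (+4.600) − 3.7 + 7.12 = 8.0 mm/day.

C ≈ 8.0 mm/day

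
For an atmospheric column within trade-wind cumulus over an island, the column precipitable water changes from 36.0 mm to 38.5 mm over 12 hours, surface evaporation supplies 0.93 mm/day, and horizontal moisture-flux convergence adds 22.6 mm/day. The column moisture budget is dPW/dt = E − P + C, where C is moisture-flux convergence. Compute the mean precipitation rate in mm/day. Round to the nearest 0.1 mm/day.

dPW/dt = (38.5 − 36.0) mm / (12/24 day) = +5.000 mm/day.
P = E + C − dPW/dt = 0.93 + (22.6) − (+5.000) = 18.5 mm/day.

P ≈ 18.5 mm/day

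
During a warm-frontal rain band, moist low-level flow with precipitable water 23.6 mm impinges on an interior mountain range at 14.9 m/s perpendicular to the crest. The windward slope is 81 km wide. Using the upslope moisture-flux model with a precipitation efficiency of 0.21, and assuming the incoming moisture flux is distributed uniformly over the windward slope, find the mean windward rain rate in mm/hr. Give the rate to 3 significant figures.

R ≈ 3.28 mm/hr

Incoming column moisture flux per unit ridge length: F = V × PW = 14.9 × 23.6 = 351.64 mm·m/s.
Spread over the 81 km slope with efficiency ε = 0.21: R = ε·F/W = 0.21 × 351.64 / 81000 m = 9.117e-04 mm/s.
R = 9.117e-04 × 3600 = 3.28 mm/hr.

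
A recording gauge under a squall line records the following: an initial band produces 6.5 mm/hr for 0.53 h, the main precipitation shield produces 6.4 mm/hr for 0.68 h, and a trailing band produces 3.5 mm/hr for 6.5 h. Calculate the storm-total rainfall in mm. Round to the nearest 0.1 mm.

Total = Σ Rᵢ Δtᵢ = 6.5 × 0.53 + 6.4 × 0.68 + 3.5 × 6.5
      = 3.445 + 4.352 + 22.75 = 30.5 mm.

total ≈ 30.5 mm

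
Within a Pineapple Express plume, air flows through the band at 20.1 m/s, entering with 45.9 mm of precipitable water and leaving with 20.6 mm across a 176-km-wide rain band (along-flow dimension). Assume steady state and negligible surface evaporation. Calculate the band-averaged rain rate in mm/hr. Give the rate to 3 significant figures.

R ≈ 10.4 mm/hr

Column moisture flux per unit crosswind length is F = V × PW.
Inflow: F_in = 20.1 × 45.9 = 922.59 mm·m/s
Outflow: F_out = 20.1 × 20.6 = 414.06 mm·m/s
Steady-state rate R = (F_in − F_out)/L = (922.59 − 414.06) / 176000 m = 2.889e-03 mm/s.
R = 2.889e-03 × 3600 = 10.4 mm/hr.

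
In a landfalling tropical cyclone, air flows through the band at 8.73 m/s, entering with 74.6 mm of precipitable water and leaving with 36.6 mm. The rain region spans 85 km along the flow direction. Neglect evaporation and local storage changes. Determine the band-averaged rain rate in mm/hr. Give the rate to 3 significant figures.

R ≈ 14.1 mm/hr

Column moisture flux per unit crosswind length is F = V × PW.
Inflow: F_in = 8.73 × 74.6 = 651.258 mm·m/s
Outflow: F_out = 8.73 × 36.6 = 319.518 mm·m/s
Steady-state rate R = (F_in − F_out)/L = (651.258 − 319.518) / 85000 m = 3.903e-03 mm/s.
R = 3.903e-03 × 3600 = 14.1 mm/hr.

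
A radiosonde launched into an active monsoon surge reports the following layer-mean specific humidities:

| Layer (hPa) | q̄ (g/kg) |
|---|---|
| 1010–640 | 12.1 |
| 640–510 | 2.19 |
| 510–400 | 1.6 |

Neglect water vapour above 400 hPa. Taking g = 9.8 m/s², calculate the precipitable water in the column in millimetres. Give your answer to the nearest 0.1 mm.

Precipitable water is the column-integrated vapour mass per unit area: PW = (1/g) Σ q̄ Δp, with q in kg/kg and Δp in Pa (1 kg/m² of water = 1 mm).
Layer 1010–640 hPa: Δp = 370 hPa = 37000 Pa, q̄ = 0.0121 kg/kg → 0.0121 × 37000 / 9.8 = 45.68 mm
Layer 640–510 hPa: Δp = 130 hPa = 13000 Pa, q̄ = 0.00219 kg/kg → 0.00219 × 13000 / 9.8 = 2.91 mm
Layer 510–400 hPa: Δp = 110 hPa = 11000 Pa, q̄ = 0.0016 kg/kg → 0.0016 × 11000 / 9.8 = 1.80 mm
PW = 45.68 + 2.91 + 1.80 = 50.39 ≈ 50.4 mm.

PW ≈ 50.4 mm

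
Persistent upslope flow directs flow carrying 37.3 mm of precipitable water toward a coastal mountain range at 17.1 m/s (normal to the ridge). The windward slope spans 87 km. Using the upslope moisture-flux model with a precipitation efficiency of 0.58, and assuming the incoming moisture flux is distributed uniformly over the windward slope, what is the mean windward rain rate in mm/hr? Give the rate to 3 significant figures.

R ≈ 15.3 mm/hr

Incoming column moisture flux per unit ridge length: F = V × PW = 17.1 × 37.3 = 637.83 mm·m/s.
Spread over the 87 km slope with efficiency ε = 0.58: R = ε·F/W = 0.58 × 637.83 / 87000 m = 4.252e-03 mm/s.
R = 4.252e-03 × 3600 = 15.3 mm/hr.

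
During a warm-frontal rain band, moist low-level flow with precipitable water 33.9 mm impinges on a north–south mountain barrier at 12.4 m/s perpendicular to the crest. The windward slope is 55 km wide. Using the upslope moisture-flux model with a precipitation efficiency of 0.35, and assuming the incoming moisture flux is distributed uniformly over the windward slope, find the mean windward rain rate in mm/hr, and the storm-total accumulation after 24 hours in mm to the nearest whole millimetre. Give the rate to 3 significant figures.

R ≈ 9.63 mm/hr; total ≈ 231 mm

Incoming column moisture flux per unit ridge length: F = V × PW = 12.4 × 33.9 = 420.36 mm·m/s.
Spread over the 55 km slope with efficiency ε = 0.35: R = ε·F/W = 0.35 × 420.36 / 55000 m = 2.675e-03 mm/s.
R = 2.675e-03 × 3600 = 9.63 mm/hr.
Over 24 h: total = 9.63 × 24 = 231.12 ≈ 231 mm.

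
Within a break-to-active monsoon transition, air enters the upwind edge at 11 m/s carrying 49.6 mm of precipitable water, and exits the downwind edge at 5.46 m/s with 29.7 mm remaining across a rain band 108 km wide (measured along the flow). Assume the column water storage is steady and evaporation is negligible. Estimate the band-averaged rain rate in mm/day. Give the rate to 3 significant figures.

R ≈ 307 mm/day

Column moisture flux per unit crosswind length is F = V × PW.
Inflow: F_in = 11 × 49.6 = 545.6 mm·m/s
Outflow: F_out = 5.46 × 29.7 = 162.162 mm·m/s
Steady-state rate R = (F_in − F_out)/L = (545.6 − 162.162) / 108000 m = 3.550e-03 mm/s.
R = 3.550e-03 × 3600 × 24 = 307 mm/day.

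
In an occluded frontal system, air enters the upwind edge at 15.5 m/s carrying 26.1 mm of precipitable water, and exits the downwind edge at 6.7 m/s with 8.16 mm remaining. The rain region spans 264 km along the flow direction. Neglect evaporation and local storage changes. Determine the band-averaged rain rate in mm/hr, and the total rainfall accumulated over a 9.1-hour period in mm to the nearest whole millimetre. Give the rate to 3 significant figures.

R ≈ 4.77 mm/hr; total ≈ 43 mm

Column moisture flux per unit crosswind length is F = V × PW.
Inflow: F_in = 15.5 × 26.1 = 404.55 mm·m/s
Outflow: F_out = 6.7 × 8.16 = 54.672 mm·m/s
Steady-state rate R = (F_in − F_out)/L = (404.55 − 54.672) / 264000 m = 1.325e-03 mm/s.
R = 1.325e-03 × 3600 = 4.77 mm/hr.
Over 9.1 h: total = 4.77 × 9.1 = 43.407 ≈ 43 mm.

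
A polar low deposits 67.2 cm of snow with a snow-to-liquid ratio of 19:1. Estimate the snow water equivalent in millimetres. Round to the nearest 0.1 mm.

SWE = snow depth / ratio = 67.2 cm / 19 = 3.537 cm = 35.4 mm.

SWE ≈ 35.4 mm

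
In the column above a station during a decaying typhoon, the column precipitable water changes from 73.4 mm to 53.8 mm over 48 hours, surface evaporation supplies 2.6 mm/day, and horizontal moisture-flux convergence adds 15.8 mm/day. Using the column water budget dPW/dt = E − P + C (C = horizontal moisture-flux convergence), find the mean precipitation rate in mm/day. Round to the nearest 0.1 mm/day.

P ≈ 28.2 mm/day

dPW/dt = (53.8 − 73.4) mm / (48/24 day) = -9.800 mm/day.
P = E + C − dPW/dt = 2.6 + (15.8) − (-9.800) = 28.2 mm/day.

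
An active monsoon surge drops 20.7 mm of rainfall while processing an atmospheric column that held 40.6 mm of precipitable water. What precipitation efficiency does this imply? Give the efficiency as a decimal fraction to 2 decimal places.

ε ≈ 0.51

ε = rainfall / PW = 20.7 / 40.6 = 0.51.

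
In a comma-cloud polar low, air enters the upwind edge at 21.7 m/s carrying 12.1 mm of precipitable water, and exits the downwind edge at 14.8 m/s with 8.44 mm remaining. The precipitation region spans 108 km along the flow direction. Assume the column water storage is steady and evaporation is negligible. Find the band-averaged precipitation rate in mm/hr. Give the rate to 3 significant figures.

Column moisture flux per unit crosswind length is F = V × PW.
Inflow: F_in = 21.7 × 12.1 = 262.57 mm·m/s
Outflow: F_out = 14.8 × 8.44 = 124.912 mm·m/s
Steady-state rate R = (F_in − F_out)/L = (262.57 − 124.912) / 108000 m = 1.275e-03 mm/s.
R = 1.275e-03 × 3600 = 4.59 mm/hr.

R ≈ 4.59 mm/hr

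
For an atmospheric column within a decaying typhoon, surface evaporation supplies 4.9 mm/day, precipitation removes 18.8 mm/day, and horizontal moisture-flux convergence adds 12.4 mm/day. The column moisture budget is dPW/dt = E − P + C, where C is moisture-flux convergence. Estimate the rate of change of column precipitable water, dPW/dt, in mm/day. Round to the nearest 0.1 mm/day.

dPW/dt = E − P + C = 4.9 − 18.8 + (12.4) = -1.5 mm/day.

dPW/dt ≈ -1.5 mm/day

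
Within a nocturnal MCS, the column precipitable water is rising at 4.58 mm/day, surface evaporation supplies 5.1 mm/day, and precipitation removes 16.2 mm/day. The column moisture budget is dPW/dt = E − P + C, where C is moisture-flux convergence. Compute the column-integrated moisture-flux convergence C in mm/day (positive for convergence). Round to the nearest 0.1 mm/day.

C ≈ 15.7 mm/day

dPW/dt = +4.58 mm/day.
C = dPW/dt − E + P = (+4.58) − 5.1 + 16.2 = 15.7 mm/day.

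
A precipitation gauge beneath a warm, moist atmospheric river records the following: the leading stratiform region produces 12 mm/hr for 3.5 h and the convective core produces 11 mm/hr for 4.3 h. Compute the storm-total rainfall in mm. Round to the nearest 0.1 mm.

Total = Σ Rᵢ Δtᵢ = 12 × 3.5 + 11 × 4.3
      = 42 + 47.3 = 89.3 mm.

total ≈ 89.3 mm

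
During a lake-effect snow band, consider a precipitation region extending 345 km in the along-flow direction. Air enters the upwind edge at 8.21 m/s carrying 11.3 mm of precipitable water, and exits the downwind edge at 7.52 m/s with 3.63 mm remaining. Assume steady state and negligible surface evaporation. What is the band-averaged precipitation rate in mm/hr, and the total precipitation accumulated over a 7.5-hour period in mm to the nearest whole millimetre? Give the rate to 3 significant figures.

Column moisture flux per unit crosswind length is F = V × PW.
Inflow: F_in = 8.21 × 11.3 = 92.773 mm·m/s
Outflow: F_out = 7.52 × 3.63 = 27.2976 mm·m/s
Steady-state rate R = (F_in − F_out)/L = (92.773 − 27.2976) / 345000 m = 1.898e-04 mm/s.
R = 1.898e-04 × 3600 = 0.683 mm/hr.
Over 7.5 h: total = 0.683 × 7.5 = 5.1225 ≈ 5 mm.

R ≈ 0.683 mm/hr; total ≈ 5 mm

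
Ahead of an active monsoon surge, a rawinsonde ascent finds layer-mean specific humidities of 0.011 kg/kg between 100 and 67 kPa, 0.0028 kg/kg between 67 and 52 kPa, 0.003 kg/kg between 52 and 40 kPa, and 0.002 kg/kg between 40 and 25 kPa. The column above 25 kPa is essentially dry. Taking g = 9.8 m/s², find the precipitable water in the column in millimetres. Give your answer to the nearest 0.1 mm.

Precipitable water is the column-integrated vapour mass per unit area: PW = (1/g) Σ q̄ Δp, with q in kg/kg and Δp in Pa (1 kg/m² of water = 1 mm).
Layer 100–67 kPa: Δp = 330 hPa = 33000 Pa, q̄ = 0.011 kg/kg → 0.011 × 33000 / 9.8 = 37.04 mm
Layer 67–52 kPa: Δp = 150 hPa = 15000 Pa, q̄ = 0.0028 kg/kg → 0.0028 × 15000 / 9.8 = 4.29 mm
Layer 52–40 kPa: Δp = 120 hPa = 12000 Pa, q̄ = 0.003 kg/kg → 0.003 × 12000 / 9.8 = 3.67 mm
Layer 40–25 kPa: Δp = 150 hPa = 15000 Pa, q̄ = 0.002 kg/kg → 0.002 × 15000 / 9.8 = 3.06 mm
PW = 37.04 + 4.29 + 3.67 + 3.06 = 48.06 ≈ 48.1 mm.

PW ≈ 48.1 mm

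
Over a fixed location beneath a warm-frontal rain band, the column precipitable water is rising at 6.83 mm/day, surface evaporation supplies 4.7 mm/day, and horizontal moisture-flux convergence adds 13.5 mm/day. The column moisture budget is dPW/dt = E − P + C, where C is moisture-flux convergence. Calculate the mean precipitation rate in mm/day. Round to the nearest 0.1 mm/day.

P ≈ 11.4 mm/day

dPW/dt = +6.83 mm/day.
P = E + C − dPW/dt = 4.7 + (13.5) − (+6.83) = 11.4 mm/day.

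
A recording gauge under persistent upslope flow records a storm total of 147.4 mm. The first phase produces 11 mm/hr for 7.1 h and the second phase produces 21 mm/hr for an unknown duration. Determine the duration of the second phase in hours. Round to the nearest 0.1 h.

Known phases: 11 × 7.1 = 78.1 mm.
Remaining depth = 147.4 − 78.1 = 69.3 mm.
Duration = 69.3 / 21 = 3.3 h.

duration ≈ 3.3 h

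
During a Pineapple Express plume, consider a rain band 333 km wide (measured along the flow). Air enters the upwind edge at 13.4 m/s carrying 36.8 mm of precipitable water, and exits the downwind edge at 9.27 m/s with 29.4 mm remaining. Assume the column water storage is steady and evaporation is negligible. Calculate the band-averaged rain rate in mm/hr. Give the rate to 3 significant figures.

Column moisture flux per unit crosswind length is F = V × PW.
Inflow: F_in = 13.4 × 36.8 = 493.12 mm·m/s
Outflow: F_out = 9.27 × 29.4 = 272.538 mm·m/s
Steady-state rate R = (F_in − F_out)/L = (493.12 − 272.538) / 333000 m = 6.624e-04 mm/s.
R = 6.624e-04 × 3600 = 2.38 mm/hr.

R ≈ 2.38 mm/hr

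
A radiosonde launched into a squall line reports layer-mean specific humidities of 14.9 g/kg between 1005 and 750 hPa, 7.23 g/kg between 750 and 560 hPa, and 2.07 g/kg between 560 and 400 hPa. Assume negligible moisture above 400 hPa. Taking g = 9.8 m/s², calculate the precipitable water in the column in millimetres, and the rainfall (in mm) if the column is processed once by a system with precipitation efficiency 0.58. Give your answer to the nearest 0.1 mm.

Precipitable water is the column-integrated vapour mass per unit area: PW = (1/g) Σ q̄ Δp, with q in kg/kg and Δp in Pa (1 kg/m² of water = 1 mm).
Layer 1005–750 hPa: Δp = 255 hPa = 25500 Pa, q̄ = 0.0149 kg/kg → 0.0149 × 25500 / 9.8 = 38.77 mm
Layer 750–560 hPa: Δp = 190 hPa = 19000 Pa, q̄ = 0.00723 kg/kg → 0.00723 × 19000 / 9.8 = 14.02 mm
Layer 560–400 hPa: Δp = 160 hPa = 16000 Pa, q̄ = 0.00207 kg/kg → 0.00207 × 16000 / 9.8 = 3.38 mm
PW = 38.77 + 14.02 + 3.38 = 56.17 ≈ 56.2 mm.
Rainfall = ε × PW = 0.58 × 56.2 = 32.6 mm.

PW ≈ 56.2 mm; rainfall ≈ 32.6 mm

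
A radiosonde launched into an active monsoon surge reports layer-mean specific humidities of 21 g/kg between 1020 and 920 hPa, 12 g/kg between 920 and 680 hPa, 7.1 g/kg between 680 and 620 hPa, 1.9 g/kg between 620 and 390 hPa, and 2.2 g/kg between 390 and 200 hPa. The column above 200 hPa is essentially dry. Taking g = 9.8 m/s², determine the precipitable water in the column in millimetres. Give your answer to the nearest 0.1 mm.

PW ≈ 63.9 mm

Precipitable water is the column-integrated vapour mass per unit area: PW = (1/g) Σ q̄ Δp, with q in kg/kg and Δp in Pa (1 kg/m² of water = 1 mm).
Layer 1020–920 hPa: Δp = 100 hPa = 10000 Pa, q̄ = 0.021 kg/kg → 0.021 × 10000 / 9.8 = 21.43 mm
Layer 920–680 hPa: Δp = 240 hPa = 24000 Pa, q̄ = 0.012 kg/kg → 0.012 × 24000 / 9.8 = 29.39 mm
Layer 680–620 hPa: Δp = 60 hPa = 6000 Pa, q̄ = 0.0071 kg/kg → 0.0071 × 6000 / 9.8 = 4.35 mm
Layer 620–390 hPa: Δp = 230 hPa = 23000 Pa, q̄ = 0.0019 kg/kg → 0.0019 × 23000 / 9.8 = 4.46 mm
Layer 390–200 hPa: Δp = 190 hPa = 19000 Pa, q̄ = 0.0022 kg/kg → 0.0022 × 19000 / 9.8 = 4.27 mm
PW = 21.43 + 29.39 + 4.35 + 4.46 + 4.27 = 63.90 ≈ 63.9 mm.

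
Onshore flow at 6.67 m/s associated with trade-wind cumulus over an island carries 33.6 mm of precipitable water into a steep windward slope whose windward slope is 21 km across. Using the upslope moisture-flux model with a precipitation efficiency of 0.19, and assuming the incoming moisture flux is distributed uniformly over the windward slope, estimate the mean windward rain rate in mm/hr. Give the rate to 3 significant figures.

R ≈ 7.30 mm/hr

Incoming column moisture flux per unit ridge length: F = V × PW = 6.67 × 33.6 = 224.112 mm·m/s.
Spread over the 21 km slope with efficiency ε = 0.19: R = ε·F/W = 0.19 × 224.112 / 21000 m = 2.028e-03 mm/s.
R = 2.028e-03 × 3600 = 7.30 mm/hr.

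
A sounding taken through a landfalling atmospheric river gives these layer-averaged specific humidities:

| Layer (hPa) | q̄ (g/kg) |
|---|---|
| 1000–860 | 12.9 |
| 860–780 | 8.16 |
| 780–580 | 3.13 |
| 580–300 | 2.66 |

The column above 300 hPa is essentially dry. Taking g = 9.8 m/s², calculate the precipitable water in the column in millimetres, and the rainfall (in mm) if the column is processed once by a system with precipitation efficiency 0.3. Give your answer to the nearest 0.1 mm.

PW ≈ 39.1 mm; rainfall ≈ 11.7 mm

Precipitable water is the column-integrated vapour mass per unit area: PW = (1/g) Σ q̄ Δp, with q in kg/kg and Δp in Pa (1 kg/m² of water = 1 mm).
Layer 1000–860 hPa: Δp = 140 hPa = 14000 Pa, q̄ = 0.0129 kg/kg → 0.0129 × 14000 / 9.8 = 18.43 mm
Layer 860–780 hPa: Δp = 80 hPa = 8000 Pa, q̄ = 0.00816 kg/kg → 0.00816 × 8000 / 9.8 = 6.66 mm
Layer 780–580 hPa: Δp = 200 hPa = 20000 Pa, q̄ = 0.00313 kg/kg → 0.00313 × 20000 / 9.8 = 6.39 mm
Layer 580–300 hPa: Δp = 280 hPa = 28000 Pa, q̄ = 0.00266 kg/kg → 0.00266 × 28000 / 9.8 = 7.60 mm
PW = 18.43 + 6.66 + 6.39 + 7.60 = 39.08 ≈ 39.1 mm.
Rainfall = ε × PW = 0.3 × 39.1 = 11.7 mm.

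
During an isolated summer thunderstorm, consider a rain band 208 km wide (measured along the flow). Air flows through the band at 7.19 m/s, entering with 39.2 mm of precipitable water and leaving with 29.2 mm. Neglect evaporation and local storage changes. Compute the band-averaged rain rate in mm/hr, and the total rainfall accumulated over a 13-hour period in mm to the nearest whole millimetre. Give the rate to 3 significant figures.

Column moisture flux per unit crosswind length is F = V × PW.
Inflow: F_in = 7.19 × 39.2 = 281.848 mm·m/s
Outflow: F_out = 7.19 × 29.2 = 209.948 mm·m/s
Steady-state rate R = (F_in − F_out)/L = (281.848 − 209.948) / 208000 m = 3.457e-04 mm/s.
R = 3.457e-04 × 3600 = 1.24 mm/hr.
Over 13 h: total = 1.24 × 13 = 16.12 ≈ 16 mm.

R ≈ 1.24 mm/hr; total ≈ 16 mm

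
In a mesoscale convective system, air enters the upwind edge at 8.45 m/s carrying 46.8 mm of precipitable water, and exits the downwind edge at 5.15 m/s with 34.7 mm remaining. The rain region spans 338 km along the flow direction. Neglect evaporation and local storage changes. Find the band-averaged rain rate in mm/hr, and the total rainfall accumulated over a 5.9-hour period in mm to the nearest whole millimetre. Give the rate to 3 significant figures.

Column moisture flux per unit crosswind length is F = V × PW.
Inflow: F_in = 8.45 × 46.8 = 395.46 mm·m/s
Outflow: F_out = 5.15 × 34.7 = 178.705 mm·m/s
Steady-state rate R = (F_in − F_out)/L = (395.46 − 178.705) / 338000 m = 6.413e-04 mm/s.
R = 6.413e-04 × 3600 = 2.31 mm/hr.
Over 5.9 h: total = 2.31 × 5.9 = 13.629 ≈ 14 mm.

R ≈ 2.31 mm/hr; total ≈ 14 mm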